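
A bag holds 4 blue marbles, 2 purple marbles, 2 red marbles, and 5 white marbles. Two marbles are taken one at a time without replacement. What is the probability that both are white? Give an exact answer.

P = 5/13 × 4/12 = 20/156 = 5/39.

5/39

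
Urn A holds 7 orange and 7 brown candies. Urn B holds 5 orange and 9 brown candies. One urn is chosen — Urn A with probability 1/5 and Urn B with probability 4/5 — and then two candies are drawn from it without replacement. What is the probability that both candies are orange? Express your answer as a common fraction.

61/455

From Urn A: P(both orange) = (7/14)(6/13) = 3/13.
From Urn B: P(both orange) = (5/14)(4/13) = 10/91.
Total probability = (1/5)(3/13) + (4/5)(10/91) = 61/455.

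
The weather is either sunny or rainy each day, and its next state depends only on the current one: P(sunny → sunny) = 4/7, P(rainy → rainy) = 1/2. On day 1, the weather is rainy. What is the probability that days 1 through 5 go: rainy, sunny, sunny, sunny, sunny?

32/343

Day 1 is given. For each transition, use the conditional probability from the current state:
P(sunny | rainy) = 1/2; P(sunny | sunny) = 4/7; P(sunny | sunny) = 4/7; P(sunny | sunny) = 4/7.
P = 1/2 × 4/7 × 4/7 × 4/7 = 64/686 = 32/343.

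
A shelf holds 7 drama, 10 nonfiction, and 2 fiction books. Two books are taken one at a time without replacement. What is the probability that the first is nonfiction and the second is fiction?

10/171

Each draw changes the counts, so multiply the conditional probabilities along the sequence:
P = 10/19 × 2/18 = 20/342 = 10/171.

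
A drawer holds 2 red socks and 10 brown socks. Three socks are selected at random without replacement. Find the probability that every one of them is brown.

P(every draw is brown) = 10/12 × 9/11 × 8/10 = 720/1320 = 6/11.

6/11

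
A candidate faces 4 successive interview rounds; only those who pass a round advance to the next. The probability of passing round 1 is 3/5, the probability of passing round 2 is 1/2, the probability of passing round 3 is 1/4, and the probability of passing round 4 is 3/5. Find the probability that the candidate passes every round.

9/200

The events are sequential, so multiply the conditional probabilities:
P = 3/5 × 1/2 × 1/4 × 3/5 = 9/200.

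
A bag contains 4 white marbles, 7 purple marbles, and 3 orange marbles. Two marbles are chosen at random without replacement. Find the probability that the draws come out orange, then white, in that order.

Chain rule:
P = 3/14 × 4/13 = 12/182 = 6/91.

6/91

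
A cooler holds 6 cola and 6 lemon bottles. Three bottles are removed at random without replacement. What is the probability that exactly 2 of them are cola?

9/22

One ordering (cola drawn first) has probability 6/12 × 5/11 × 6/10 = 180/1320 = 3/22.
There are C(3,2) = 3 such orderings, each equally likely, so P = 3 × 3/22 = 9/22.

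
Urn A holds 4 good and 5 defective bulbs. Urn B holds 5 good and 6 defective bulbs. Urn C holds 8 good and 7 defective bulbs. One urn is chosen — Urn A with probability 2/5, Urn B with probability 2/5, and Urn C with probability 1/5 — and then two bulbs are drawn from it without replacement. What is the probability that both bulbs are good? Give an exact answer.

53/275

From Urn A: P(both good) = (4/9)(3/8) = 1/6.
From Urn B: P(both good) = (5/11)(4/10) = 2/11.
From Urn C: P(both good) = (8/15)(7/14) = 4/15.
Total probability = (2/5)(1/6) + (2/5)(2/11) + (1/5)(4/15) = 53/275.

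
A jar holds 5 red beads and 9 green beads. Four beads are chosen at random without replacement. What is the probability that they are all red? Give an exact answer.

P = 5/14 × 4/13 × 3/12 × 2/11 = 120/24024 = 5/1001.

5/1001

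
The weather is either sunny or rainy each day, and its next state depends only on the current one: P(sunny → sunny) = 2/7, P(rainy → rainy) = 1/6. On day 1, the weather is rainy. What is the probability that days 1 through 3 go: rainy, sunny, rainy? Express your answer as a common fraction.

25/42

Day 1 is given. For each transition, use the conditional probability from the current state:
P(sunny | rainy) = 5/6; P(rainy | sunny) = 5/7.
P = 5/6 × 5/7 = 25/42.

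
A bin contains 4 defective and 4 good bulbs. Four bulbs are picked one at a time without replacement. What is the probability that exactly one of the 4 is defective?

One ordering (defective drawn first) has probability 4/8 × 4/7 × 3/6 × 2/5 = 96/1680 = 2/35.
There are C(4,1) = 4 such orderings, each equally likely, so P = 4 × 2/35 = 8/35.

8/35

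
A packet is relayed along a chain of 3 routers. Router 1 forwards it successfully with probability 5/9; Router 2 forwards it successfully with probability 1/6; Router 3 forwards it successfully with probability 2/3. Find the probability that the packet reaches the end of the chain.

5/81

Multiplying along the chain,
P = 5/9 × 1/6 × 2/3 = 10/162 = 5/81.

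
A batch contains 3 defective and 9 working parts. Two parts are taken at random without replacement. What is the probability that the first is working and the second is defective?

Chain rule:
P = 9/12 × 3/11 = 27/132 = 9/44.

9/44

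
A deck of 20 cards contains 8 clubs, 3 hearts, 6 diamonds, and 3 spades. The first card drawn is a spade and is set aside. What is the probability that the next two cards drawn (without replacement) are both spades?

1/171

With the first card removed, 2 spades remain out of 19.
P = 2/19 × 1/18 = 2/342 = 1/171.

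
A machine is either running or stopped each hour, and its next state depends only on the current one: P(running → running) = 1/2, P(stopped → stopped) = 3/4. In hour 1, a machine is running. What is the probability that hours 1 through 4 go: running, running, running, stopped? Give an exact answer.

Hour 1 is given. For each transition, use the conditional probability from the current state:
P(running | running) = 1/2; P(running | running) = 1/2; P(stopped | running) = 1/2.
P = 1/2 × 1/2 × 1/2 = 1/8.

1/8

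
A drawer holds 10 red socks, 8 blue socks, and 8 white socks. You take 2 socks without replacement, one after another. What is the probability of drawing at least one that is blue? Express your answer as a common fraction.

172/325

P(no blue) = 18/26 × 17/25 = 306/650 = 153/325.
P(at least one) = 1 − 153/325 = 172/325.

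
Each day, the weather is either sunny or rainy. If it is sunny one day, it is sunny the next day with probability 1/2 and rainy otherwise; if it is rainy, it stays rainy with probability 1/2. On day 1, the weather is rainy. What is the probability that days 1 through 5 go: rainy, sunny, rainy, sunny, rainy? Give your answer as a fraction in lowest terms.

1/16

Day 1 is given. For each transition, use the conditional probability from the current state:
P(sunny | rainy) = 1/2; P(rainy | sunny) = 1/2; P(sunny | rainy) = 1/2; P(rainy | sunny) = 1/2.
P = 1/2 × 1/2 × 1/2 × 1/2 = 1/16.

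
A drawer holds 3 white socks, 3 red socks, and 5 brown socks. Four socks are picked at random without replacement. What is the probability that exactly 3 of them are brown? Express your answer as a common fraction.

One ordering (brown drawn first) has probability 5/11 × 4/10 × 3/9 × 6/8 = 360/7920 = 1/22.
There are C(4,3) = 4 such orderings, each equally likely, so P = 4 × 1/22 = 2/11.

2/11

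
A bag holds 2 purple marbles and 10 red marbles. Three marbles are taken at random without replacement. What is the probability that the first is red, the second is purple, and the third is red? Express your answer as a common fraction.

Chain rule:
P = 10/12 × 2/11 × 9/10 = 180/1320 = 3/22.

3/22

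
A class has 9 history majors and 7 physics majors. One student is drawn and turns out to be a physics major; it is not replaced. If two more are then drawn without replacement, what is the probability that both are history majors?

After the first draw, 9 of the remaining 15 students are history majors.
P = 9/15 × 8/14 = 72/210 = 12/35.

12/35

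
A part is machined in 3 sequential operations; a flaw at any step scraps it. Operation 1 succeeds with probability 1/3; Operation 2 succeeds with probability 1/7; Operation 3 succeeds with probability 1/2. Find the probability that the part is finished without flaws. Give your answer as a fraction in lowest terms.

The events are sequential, so multiply the conditional probabilities:
P = 1/3 × 1/7 × 1/2 = 1/42.

1/42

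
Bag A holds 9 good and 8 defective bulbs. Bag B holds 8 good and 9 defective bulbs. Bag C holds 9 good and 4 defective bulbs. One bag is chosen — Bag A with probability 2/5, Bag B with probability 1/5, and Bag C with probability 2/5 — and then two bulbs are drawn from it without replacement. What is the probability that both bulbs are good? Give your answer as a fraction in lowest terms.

733/2210

From Bag A: P(both good) = (9/17)(8/16) = 9/34.
From Bag B: P(both good) = (8/17)(7/16) = 7/34.
From Bag C: P(both good) = (9/13)(8/12) = 6/13.
Total probability = (2/5)(9/34) + (1/5)(7/34) + (2/5)(6/13) = 733/2210.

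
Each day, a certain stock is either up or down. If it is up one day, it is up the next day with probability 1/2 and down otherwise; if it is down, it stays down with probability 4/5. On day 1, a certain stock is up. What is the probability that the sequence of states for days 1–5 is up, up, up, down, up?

Day 1 is given. For each transition, use the conditional probability from the current state:
P(up | up) = 1/2; P(up | up) = 1/2; P(down | up) = 1/2; P(up | down) = 1/5.
P = 1/2 × 1/2 × 1/2 × 1/5 = 1/40.

1/40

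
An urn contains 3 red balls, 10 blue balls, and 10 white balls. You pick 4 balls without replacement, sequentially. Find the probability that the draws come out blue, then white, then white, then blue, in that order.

Chain rule:
P = 10/23 × 10/22 × 9/21 × 9/20 = 8100/212520 = 135/3542.

135/3542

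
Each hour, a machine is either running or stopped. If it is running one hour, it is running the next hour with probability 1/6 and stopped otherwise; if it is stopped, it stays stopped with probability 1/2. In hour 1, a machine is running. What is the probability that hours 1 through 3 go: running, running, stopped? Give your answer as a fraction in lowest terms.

Hour 1 is given. For each transition, use the conditional probability from the current state:
P(running | running) = 1/6; P(stopped | running) = 5/6.
P = 1/6 × 5/6 = 5/36.

5/36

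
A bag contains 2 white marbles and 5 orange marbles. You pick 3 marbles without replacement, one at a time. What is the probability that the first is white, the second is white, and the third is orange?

Chain rule:
P = 2/7 × 1/6 × 5/5 = 10/210 = 1/21.

1/21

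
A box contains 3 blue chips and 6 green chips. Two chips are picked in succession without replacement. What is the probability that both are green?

5/12

P(all green) = 6/9 × 5/8 = 30/72 = 5/12.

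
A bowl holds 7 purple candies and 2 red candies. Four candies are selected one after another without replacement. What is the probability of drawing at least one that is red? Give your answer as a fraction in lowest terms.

13/18

P(no red) = 7/9 × 6/8 × 5/7 × 4/6 = 840/3024 = 5/18.
P(at least one) = 1 − 5/18 = 13/18.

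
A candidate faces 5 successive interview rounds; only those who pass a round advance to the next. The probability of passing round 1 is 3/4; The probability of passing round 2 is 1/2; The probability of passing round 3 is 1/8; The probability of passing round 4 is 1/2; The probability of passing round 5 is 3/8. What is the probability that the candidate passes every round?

9/1024

The events are sequential, so multiply the conditional probabilities:
P = 3/4 × 1/2 × 1/8 × 1/2 × 3/8 = 9/1024.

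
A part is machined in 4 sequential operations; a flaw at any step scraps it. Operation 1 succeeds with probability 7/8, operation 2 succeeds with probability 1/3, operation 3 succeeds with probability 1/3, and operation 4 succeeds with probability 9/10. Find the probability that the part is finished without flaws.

7/80

Each stage is reached only if all earlier stages succeed, so
P = 7/8 × 1/3 × 1/3 × 9/10 = 63/720 = 7/80.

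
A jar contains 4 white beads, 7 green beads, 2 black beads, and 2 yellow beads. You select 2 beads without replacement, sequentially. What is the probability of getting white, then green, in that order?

2/15

Chain rule:
P = 4/15 × 7/14 = 28/210 = 2/15.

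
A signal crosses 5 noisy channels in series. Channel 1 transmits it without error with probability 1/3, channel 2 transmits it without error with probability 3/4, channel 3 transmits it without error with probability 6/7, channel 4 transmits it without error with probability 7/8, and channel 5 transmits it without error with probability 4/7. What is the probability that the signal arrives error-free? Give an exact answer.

The events are sequential, so multiply the conditional probabilities:
P = 1/3 × 3/4 × 6/7 × 7/8 × 4/7 = 504/4704 = 3/28.

3/28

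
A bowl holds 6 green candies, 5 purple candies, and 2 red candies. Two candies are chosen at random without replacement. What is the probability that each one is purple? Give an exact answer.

5/39

P(all purple) = 5/13 × 4/12 = 20/156 = 5/39.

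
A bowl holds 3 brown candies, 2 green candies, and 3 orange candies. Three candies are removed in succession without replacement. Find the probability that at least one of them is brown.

P(no brown) = 5/8 × 4/7 × 3/6 = 60/336 = 5/28.
P(at least one) = 1 − 5/28 = 23/28.

23/28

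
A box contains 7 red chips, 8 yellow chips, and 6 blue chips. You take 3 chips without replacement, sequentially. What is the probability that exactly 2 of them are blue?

45/266

One ordering (blue drawn first) has probability 6/21 × 5/20 × 15/19 = 450/7980 = 15/266.
There are C(3,2) = 3 such orderings, each equally likely, so P = 3 × 15/266 = 45/266.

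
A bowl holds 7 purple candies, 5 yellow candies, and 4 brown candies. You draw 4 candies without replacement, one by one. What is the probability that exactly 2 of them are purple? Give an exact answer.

One ordering (purple drawn first) has probability 7/16 × 6/15 × 9/14 × 8/13 = 3024/43680 = 9/130.
There are C(4,2) = 6 such orderings, each equally likely, so P = 6 × 9/130 = 27/65.

27/65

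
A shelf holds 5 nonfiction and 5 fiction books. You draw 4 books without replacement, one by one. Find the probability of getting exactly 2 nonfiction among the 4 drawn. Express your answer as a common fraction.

10/21

One ordering (nonfiction drawn first) has probability 5/10 × 4/9 × 5/8 × 4/7 = 400/5040 = 5/63.
There are C(4,2) = 6 such orderings, each equally likely, so P = 6 × 5/63 = 10/21.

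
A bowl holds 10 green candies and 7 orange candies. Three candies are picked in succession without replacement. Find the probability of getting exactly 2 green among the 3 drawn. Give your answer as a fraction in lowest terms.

63/136

One ordering (green drawn first) has probability 10/17 × 9/16 × 7/15 = 630/4080 = 21/136.
There are C(3,2) = 3 such orderings, each equally likely, so P = 3 × 21/136 = 63/136.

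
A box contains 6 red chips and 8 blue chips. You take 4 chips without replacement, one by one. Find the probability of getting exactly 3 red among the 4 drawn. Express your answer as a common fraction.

160/1001

One ordering (red drawn first) has probability 6/14 × 5/13 × 4/12 × 8/11 = 960/24024 = 40/1001.
There are C(4,3) = 4 such orderings, each equally likely, so P = 4 × 40/1001 = 160/1001.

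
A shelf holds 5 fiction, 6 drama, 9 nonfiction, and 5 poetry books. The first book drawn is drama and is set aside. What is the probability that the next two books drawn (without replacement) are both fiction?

5/138

After the first draw, 5 of the remaining 24 books are fiction.
P = 5/24 × 4/23 = 20/552 = 5/138.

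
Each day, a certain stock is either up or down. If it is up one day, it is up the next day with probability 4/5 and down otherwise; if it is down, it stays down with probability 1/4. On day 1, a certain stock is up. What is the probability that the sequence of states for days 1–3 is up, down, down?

Day 1 is given. For each transition, use the conditional probability from the current state:
P(down | up) = 1/5; P(down | down) = 1/4.
P = 1/5 × 1/4 = 1/20.

1/20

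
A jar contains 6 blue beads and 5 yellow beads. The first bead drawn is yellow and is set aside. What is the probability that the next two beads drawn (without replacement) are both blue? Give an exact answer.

With the first bead removed, 6 blue remain out of 10.
P = 6/10 × 5/9 = 30/90 = 1/3.

1/3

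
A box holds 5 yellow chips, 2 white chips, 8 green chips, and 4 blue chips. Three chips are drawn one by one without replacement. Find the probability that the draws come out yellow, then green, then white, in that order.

40/2907

Multiply the probability of each draw given the previous ones:
P = 5/19 × 8/18 × 2/17 = 80/5814 = 40/2907.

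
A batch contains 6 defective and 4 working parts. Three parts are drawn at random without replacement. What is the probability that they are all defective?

P(every draw is defective) = 6/10 × 5/9 × 4/8 = 120/720 = 1/6.

1/6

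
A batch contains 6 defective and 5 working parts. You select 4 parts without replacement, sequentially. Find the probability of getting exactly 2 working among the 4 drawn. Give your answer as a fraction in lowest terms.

5/11

One ordering (working drawn first) has probability 5/11 × 4/10 × 6/9 × 5/8 = 600/7920 = 5/66.
There are C(4,2) = 6 such orderings, each equally likely, so P = 6 × 5/66 = 5/11.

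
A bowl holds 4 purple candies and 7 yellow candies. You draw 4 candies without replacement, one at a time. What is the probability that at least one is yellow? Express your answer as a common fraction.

P(no yellow) = 4/11 × 3/10 × 2/9 × 1/8 = 24/7920 = 1/330.
P(at least one) = 1 − 1/330 = 329/330.

329/330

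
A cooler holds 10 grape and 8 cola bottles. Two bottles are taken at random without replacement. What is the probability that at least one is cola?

P(no cola) = 10/18 × 9/17 = 90/306 = 5/17.
P(at least one) = 1 − 5/17 = 12/17.

12/17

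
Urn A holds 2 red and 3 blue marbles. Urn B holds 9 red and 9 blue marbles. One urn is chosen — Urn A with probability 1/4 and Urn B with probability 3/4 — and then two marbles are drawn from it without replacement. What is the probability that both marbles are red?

From Urn A: P(both red) = (2/5)(1/4) = 1/10.
From Urn B: P(both red) = (9/18)(8/17) = 4/17.
Total probability = (1/4)(1/10) + (3/4)(4/17) = 137/680.

137/680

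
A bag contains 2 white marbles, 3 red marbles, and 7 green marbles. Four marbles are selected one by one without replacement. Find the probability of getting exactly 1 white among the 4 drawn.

16/33

One ordering (white drawn first) has probability 2/12 × 10/11 × 9/10 × 8/9 = 1440/11880 = 4/33.
There are C(4,1) = 4 such orderings, each equally likely, so P = 4 × 4/33 = 16/33.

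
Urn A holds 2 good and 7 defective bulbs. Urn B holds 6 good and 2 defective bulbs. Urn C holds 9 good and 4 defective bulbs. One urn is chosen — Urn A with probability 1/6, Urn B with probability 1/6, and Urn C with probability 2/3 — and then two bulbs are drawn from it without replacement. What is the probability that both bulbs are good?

3947/9828

From Urn A: P(both good) = (2/9)(1/8) = 1/36.
From Urn B: P(both good) = (6/8)(5/7) = 15/28.
From Urn C: P(both good) = (9/13)(8/12) = 6/13.
Total probability = (1/6)(1/36) + (1/6)(15/28) + (2/3)(6/13) = 3947/9828.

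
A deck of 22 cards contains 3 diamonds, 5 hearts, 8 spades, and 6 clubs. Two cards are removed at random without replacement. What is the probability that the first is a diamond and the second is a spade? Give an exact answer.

Each draw changes the counts, so multiply the conditional probabilities along the sequence:
P = 3/22 × 8/21 = 24/462 = 4/77.

4/77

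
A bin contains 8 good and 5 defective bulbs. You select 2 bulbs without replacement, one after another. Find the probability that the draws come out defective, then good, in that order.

Each draw changes the counts, so multiply the conditional probabilities along the sequence:
P = 5/13 × 8/12 = 40/156 = 10/39.

10/39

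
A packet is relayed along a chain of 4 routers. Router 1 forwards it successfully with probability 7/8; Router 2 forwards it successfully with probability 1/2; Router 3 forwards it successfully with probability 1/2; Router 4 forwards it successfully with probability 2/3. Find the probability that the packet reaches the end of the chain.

The events are sequential, so multiply the conditional probabilities:
P = 7/8 × 1/2 × 1/2 × 2/3 = 14/96 = 7/48.

7/48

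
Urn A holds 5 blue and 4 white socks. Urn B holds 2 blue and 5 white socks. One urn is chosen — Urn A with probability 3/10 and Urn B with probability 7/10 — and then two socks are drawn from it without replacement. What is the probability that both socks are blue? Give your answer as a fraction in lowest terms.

7/60

From Urn A: P(both blue) = (5/9)(4/8) = 5/18.
From Urn B: P(both blue) = (2/7)(1/6) = 1/21.
Total probability = (3/10)(5/18) + (7/10)(1/21) = 7/60.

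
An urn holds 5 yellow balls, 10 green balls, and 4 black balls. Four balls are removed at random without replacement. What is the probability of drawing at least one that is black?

837/1292

P(no black) = 15/19 × 14/18 × 13/17 × 12/16 = 32760/93024 = 455/1292.
P(at least one) = 1 − 455/1292 = 837/1292.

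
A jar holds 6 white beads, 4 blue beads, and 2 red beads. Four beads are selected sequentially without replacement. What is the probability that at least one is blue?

85/99

P(no blue) = 8/12 × 7/11 × 6/10 × 5/9 = 1680/11880 = 14/99.
P(at least one) = 1 − 14/99 = 85/99.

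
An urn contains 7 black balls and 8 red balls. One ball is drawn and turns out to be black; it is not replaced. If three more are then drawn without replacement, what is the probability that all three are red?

With the first ball removed, 8 red remain out of 14.
P = 8/14 × 7/13 × 6/12 = 336/2184 = 2/13.

2/13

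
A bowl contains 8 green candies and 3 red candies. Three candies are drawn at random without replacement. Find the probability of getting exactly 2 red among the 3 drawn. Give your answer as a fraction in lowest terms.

8/55

One ordering (red drawn first) has probability 3/11 × 2/10 × 8/9 = 48/990 = 8/165.
There are C(3,2) = 3 such orderings, each equally likely, so P = 3 × 8/165 = 8/55.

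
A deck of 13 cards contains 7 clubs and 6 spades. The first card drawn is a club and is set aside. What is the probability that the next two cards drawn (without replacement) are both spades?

With the first card removed, 6 spades remain out of 12.
P = 6/12 × 5/11 = 30/132 = 5/22.

5/22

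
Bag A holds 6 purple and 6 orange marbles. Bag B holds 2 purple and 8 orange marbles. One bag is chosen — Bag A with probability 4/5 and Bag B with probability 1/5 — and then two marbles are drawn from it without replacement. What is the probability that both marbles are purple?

461/2475

From Bag A: P(both purple) = (6/12)(5/11) = 5/22.
From Bag B: P(both purple) = (2/10)(1/9) = 1/45.
Total probability = (4/5)(5/22) + (1/5)(1/45) = 461/2475.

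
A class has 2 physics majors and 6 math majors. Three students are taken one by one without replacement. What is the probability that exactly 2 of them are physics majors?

3/28

One ordering (physics majors drawn first) has probability 2/8 × 1/7 × 6/6 = 12/336 = 1/28.
There are C(3,2) = 3 such orderings, each equally likely, so P = 3 × 1/28 = 3/28.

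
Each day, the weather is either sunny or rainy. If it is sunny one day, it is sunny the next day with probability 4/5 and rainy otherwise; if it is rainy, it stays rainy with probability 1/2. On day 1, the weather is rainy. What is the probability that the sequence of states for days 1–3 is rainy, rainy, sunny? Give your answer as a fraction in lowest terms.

Day 1 is given. For each transition, use the conditional probability from the current state:
P(rainy | rainy) = 1/2; P(sunny | rainy) = 1/2.
P = 1/2 × 1/2 = 1/4.

1/4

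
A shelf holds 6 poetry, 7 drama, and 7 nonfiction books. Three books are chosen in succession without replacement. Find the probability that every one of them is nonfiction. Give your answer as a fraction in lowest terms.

P(every draw is nonfiction) = 7/20 × 6/19 × 5/18 = 210/6840 = 7/228.

7/228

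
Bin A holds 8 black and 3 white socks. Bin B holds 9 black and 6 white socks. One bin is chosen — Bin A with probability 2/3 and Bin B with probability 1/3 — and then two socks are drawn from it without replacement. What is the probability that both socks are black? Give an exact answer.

From Bin A: P(both black) = (8/11)(7/10) = 28/55.
From Bin B: P(both black) = (9/15)(8/14) = 12/35.
Total probability = (2/3)(28/55) + (1/3)(12/35) = 524/1155.

524/1155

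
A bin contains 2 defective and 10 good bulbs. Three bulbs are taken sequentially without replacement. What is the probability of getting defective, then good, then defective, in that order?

1/66

Multiply the probability of each draw given the previous ones:
P = 2/12 × 10/11 × 1/10 = 20/1320 = 1/66.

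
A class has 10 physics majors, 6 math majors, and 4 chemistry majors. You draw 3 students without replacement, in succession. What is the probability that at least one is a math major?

P(no math majors) = 14/20 × 13/19 × 12/18 = 2184/6840 = 91/285.
P(at least one) = 1 − 91/285 = 194/285.

194/285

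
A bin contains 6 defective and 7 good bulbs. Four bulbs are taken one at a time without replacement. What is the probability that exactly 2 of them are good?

One ordering (good drawn first) has probability 7/13 × 6/12 × 6/11 × 5/10 = 1260/17160 = 21/286.
There are C(4,2) = 6 such orderings, each equally likely, so P = 6 × 21/286 = 63/143.

63/143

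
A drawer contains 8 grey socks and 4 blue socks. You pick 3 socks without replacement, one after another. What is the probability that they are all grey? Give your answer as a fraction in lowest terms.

P(every draw is grey) = 8/12 × 7/11 × 6/10 = 336/1320 = 14/55.

14/55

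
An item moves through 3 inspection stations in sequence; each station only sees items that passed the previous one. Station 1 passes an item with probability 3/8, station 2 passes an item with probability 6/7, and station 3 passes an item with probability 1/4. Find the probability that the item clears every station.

9/112

Multiplying along the chain,
P = 3/8 × 6/7 × 1/4 = 18/224 = 9/112.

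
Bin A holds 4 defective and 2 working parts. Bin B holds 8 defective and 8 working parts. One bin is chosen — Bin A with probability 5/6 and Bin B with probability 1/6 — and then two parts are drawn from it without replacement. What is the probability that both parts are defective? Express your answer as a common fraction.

From Bin A: P(both defective) = (4/6)(3/5) = 2/5.
From Bin B: P(both defective) = (8/16)(7/15) = 7/30.
Total probability = (5/6)(2/5) + (1/6)(7/30) = 67/180.

67/180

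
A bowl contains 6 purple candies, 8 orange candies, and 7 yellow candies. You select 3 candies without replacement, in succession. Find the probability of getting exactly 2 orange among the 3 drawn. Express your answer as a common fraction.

One ordering (orange drawn first) has probability 8/21 × 7/20 × 13/19 = 728/7980 = 26/285.
There are C(3,2) = 3 such orderings, each equally likely, so P = 3 × 26/285 = 26/95.

26/95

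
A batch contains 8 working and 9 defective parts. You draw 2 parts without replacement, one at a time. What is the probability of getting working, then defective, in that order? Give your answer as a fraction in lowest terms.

9/34

Each draw changes the counts, so multiply the conditional probabilities along the sequence:
P = 8/17 × 9/16 = 72/272 = 9/34.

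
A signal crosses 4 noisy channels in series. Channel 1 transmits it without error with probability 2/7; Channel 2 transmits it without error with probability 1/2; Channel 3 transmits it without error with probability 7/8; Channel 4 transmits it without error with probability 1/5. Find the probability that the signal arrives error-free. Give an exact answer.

Each stage is reached only if all earlier stages succeed, so
P = 2/7 × 1/2 × 7/8 × 1/5 = 14/560 = 1/40.

1/40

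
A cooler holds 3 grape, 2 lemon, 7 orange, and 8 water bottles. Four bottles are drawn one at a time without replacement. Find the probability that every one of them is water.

14/969

P(every draw is water) = 8/20 × 7/19 × 6/18 × 5/17 = 1680/116280 = 14/969.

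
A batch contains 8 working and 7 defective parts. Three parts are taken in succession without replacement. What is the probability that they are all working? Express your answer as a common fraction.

8/65

P(every draw is working) = 8/15 × 7/14 × 6/13 = 336/2730 = 8/65.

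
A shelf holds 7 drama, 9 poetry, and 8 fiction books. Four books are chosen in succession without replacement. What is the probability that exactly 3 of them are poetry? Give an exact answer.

One ordering (poetry drawn first) has probability 9/24 × 8/23 × 7/22 × 15/21 = 7560/255024 = 15/506.
There are C(4,3) = 4 such orderings, each equally likely, so P = 4 × 15/506 = 30/253.

30/253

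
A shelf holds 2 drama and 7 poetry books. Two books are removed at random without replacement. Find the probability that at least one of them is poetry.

35/36

P(no poetry) = 2/9 × 1/8 = 2/72 = 1/36.
P(at least one) = 1 − 1/36 = 35/36.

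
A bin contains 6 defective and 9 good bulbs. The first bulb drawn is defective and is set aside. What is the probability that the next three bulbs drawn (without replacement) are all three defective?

After the first draw, 5 of the remaining 14 bulbs are defective.
P = 5/14 × 4/13 × 3/12 = 60/2184 = 5/182.

5/182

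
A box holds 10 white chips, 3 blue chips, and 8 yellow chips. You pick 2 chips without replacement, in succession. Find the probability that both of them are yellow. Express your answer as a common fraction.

2/15

P = 8/21 × 7/20 = 56/420 = 2/15.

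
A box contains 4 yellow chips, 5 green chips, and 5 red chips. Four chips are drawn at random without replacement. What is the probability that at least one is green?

P(no green) = 9/14 × 8/13 × 7/12 × 6/11 = 3024/24024 = 18/143.
P(at least one) = 1 − 18/143 = 125/143.

125/143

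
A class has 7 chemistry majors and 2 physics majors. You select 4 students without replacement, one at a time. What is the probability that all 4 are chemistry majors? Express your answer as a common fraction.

P(every draw is a chemistry major) = 7/9 × 6/8 × 5/7 × 4/6 = 840/3024 = 5/18.

5/18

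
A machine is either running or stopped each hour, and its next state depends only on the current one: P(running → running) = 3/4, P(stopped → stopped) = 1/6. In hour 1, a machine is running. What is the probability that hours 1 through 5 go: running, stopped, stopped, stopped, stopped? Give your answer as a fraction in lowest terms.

1/864

Hour 1 is given. For each transition, use the conditional probability from the current state:
P(stopped | running) = 1/4; P(stopped | stopped) = 1/6; P(stopped | stopped) = 1/6; P(stopped | stopped) = 1/6.
P = 1/4 × 1/6 × 1/6 × 1/6 = 1/864.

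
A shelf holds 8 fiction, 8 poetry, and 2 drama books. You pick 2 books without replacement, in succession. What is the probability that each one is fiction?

P = 8/18 × 7/17 = 56/306 = 28/153.

28/153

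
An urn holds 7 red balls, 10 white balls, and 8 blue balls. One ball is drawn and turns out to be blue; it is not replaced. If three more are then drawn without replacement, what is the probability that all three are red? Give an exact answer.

35/2024

After the first draw, 7 of the remaining 24 balls are red.
P = 7/24 × 6/23 × 5/22 = 210/12144 = 35/2024.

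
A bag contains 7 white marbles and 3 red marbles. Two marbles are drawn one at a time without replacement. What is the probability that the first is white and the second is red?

7/30

Chain rule:
P = 7/10 × 3/9 = 21/90 = 7/30.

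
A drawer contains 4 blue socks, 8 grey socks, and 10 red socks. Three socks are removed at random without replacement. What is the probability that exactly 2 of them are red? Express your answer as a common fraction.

27/77

One ordering (red drawn first) has probability 10/22 × 9/21 × 12/20 = 1080/9240 = 9/77.
There are C(3,2) = 3 such orderings, each equally likely, so P = 3 × 9/77 = 27/77.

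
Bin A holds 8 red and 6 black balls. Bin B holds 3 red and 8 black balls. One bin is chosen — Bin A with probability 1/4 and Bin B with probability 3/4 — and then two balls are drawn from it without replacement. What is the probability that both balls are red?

337/2860

From Bin A: P(both red) = (8/14)(7/13) = 4/13.
From Bin B: P(both red) = (3/11)(2/10) = 3/55.
Total probability = (1/4)(4/13) + (3/4)(3/55) = 337/2860.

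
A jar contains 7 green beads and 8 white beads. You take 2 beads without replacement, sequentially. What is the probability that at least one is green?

11/15

P(no green) = 8/15 × 7/14 = 56/210 = 4/15.
P(at least one) = 1 − 4/15 = 11/15.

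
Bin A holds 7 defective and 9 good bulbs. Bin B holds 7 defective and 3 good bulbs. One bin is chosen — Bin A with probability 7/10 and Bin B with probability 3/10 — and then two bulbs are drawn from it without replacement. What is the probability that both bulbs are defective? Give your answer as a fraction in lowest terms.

21/80

From Bin A: P(both defective) = (7/16)(6/15) = 7/40.
From Bin B: P(both defective) = (7/10)(6/9) = 7/15.
Total probability = (7/10)(7/40) + (3/10)(7/15) = 21/80.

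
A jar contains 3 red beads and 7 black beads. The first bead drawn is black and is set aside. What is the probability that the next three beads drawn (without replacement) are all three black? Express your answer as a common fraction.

5/21

With the first bead removed, 6 black remain out of 9.
P = 6/9 × 5/8 × 4/7 = 120/504 = 5/21.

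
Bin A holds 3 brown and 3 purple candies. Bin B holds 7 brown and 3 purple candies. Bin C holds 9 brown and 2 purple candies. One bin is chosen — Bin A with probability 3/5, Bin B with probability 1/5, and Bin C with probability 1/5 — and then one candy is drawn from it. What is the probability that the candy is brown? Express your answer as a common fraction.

166/275

From Bin A: P(brown) = 3/6.
From Bin B: P(brown) = 7/10.
From Bin C: P(brown) = 9/11.
Total probability = (3/5)(3/6) + (1/5)(7/10) + (1/5)(9/11) = 166/275.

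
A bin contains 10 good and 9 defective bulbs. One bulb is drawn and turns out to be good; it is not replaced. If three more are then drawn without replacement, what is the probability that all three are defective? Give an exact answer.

7/68

With the first bulb removed, 9 defective remain out of 18.
P = 9/18 × 8/17 × 7/16 = 504/4896 = 7/68.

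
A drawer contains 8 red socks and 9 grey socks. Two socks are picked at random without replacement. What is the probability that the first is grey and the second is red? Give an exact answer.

Chain rule:
P = 9/17 × 8/16 = 72/272 = 9/34.

9/34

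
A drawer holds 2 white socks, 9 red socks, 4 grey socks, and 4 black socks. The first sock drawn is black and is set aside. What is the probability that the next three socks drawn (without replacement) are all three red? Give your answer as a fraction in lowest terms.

7/68

With the first sock removed, 9 red remain out of 18.
P = 9/18 × 8/17 × 7/16 = 504/4896 = 7/68.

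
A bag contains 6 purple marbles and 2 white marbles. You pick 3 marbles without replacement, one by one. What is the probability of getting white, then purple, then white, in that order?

Multiply the probability of each draw given the previous ones:
P = 2/8 × 6/7 × 1/6 = 12/336 = 1/28.

1/28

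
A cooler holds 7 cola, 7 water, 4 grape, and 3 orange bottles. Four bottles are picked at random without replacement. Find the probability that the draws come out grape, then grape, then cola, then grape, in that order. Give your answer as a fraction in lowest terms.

Each draw changes the counts, so multiply the conditional probabilities along the sequence:
P = 4/21 × 3/20 × 7/19 × 2/18 = 168/143640 = 1/855.

1/855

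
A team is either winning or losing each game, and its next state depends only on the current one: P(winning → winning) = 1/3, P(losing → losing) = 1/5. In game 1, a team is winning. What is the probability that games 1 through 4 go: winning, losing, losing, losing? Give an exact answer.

Game 1 is given. For each transition, use the conditional probability from the current state:
P(losing | winning) = 2/3; P(losing | losing) = 1/5; P(losing | losing) = 1/5.
P = 2/3 × 1/5 × 1/5 = 2/75.

2/75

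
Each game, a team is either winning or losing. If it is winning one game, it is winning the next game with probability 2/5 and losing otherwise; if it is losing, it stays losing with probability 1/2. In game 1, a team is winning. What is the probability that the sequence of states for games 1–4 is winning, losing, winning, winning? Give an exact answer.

3/25

Game 1 is given. For each transition, use the conditional probability from the current state:
P(losing | winning) = 3/5; P(winning | losing) = 1/2; P(winning | winning) = 2/5.
P = 3/5 × 1/2 × 2/5 = 6/50 = 3/25.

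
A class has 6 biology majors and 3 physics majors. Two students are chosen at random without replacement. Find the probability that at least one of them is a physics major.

7/12

P(no physics majors) = 6/9 × 5/8 = 30/72 = 5/12.
P(at least one) = 1 − 5/12 = 7/12.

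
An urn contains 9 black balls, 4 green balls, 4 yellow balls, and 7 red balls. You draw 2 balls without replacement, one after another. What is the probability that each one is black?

P(all black) = 9/24 × 8/23 = 72/552 = 3/23.

3/23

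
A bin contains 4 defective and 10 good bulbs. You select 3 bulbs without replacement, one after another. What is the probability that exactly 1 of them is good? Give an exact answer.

15/91

One ordering (good drawn first) has probability 10/14 × 4/13 × 3/12 = 120/2184 = 5/91.
There are C(3,1) = 3 such orderings, each equally likely, so P = 3 × 5/91 = 15/91.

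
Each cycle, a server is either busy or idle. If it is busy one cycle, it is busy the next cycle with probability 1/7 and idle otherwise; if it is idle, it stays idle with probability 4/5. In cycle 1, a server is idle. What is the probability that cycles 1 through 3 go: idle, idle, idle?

Cycle 1 is given. For each transition, use the conditional probability from the current state:
P(idle | idle) = 4/5; P(idle | idle) = 4/5.
P = 4/5 × 4/5 = 16/25.

16/25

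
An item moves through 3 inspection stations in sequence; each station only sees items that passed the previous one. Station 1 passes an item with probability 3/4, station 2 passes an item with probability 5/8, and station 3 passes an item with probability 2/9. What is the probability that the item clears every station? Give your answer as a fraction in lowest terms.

Each stage is reached only if all earlier stages succeed, so
P = 3/4 × 5/8 × 2/9 = 30/288 = 5/48.

5/48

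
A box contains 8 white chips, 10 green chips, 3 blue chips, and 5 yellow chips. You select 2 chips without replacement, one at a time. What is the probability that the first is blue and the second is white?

Multiply the probability of each draw given the previous ones:
P = 3/26 × 8/25 = 24/650 = 12/325.

12/325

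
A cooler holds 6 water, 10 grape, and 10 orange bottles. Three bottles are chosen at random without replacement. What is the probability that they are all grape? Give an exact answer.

P = 10/26 × 9/25 × 8/24 = 720/15600 = 3/65.

3/65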